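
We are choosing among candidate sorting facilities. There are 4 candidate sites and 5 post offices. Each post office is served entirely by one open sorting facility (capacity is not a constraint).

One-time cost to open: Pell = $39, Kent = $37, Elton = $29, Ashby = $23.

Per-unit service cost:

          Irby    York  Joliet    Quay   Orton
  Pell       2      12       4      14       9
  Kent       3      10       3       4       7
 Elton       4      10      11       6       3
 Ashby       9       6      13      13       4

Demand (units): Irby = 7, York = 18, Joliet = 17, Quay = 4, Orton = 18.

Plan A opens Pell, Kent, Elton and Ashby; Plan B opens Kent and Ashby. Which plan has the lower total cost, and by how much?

Plan B is cheaper by 43.

Plan A: {Pell, Kent, Elton, Ashby}: Irby→Pell 2·7=14, York→Ashby 6·18=108, Joliet→Kent 3·17=51, Quay→Kent 4·4=16, Orton→Elton 3·18=54. Service 243; fixed 128; total 371.
Plan B: {Kent, Ashby}: Irby→Kent 3·7=21, York→Ashby 6·18=108, Joliet→Kent 3·17=51, Quay→Kent 4·4=16, Orton→Ashby 4·18=72. Service 268; fixed 60; total 328.
Difference: |371 − 328| = 43.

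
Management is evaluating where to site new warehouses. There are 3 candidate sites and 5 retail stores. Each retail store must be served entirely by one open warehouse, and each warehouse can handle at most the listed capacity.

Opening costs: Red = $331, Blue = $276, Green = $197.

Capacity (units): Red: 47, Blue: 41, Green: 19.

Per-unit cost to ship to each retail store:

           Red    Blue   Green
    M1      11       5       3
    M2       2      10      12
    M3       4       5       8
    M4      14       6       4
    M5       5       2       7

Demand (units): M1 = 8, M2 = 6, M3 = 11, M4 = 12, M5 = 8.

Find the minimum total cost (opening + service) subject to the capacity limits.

Open {Red}: M1→Red 11·8=88, M2→Red 2·6=12, M3→Red 4·11=44, M4→Red 14·12=168, M5→Red 5·8=40.
Loads: Red carries 45/47. Service 352; fixed 331; total 683.
Next best feasible plan costs 692.

Minimum total cost: 683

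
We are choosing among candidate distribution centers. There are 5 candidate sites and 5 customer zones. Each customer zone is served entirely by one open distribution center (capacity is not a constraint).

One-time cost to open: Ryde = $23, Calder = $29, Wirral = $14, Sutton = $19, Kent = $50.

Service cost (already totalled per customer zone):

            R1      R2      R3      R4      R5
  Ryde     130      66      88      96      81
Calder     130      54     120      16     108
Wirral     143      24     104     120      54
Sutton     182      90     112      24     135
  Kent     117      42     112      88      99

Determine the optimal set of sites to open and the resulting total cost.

For any fixed open set, each customer zone goes to its cheapest open site; total = fixed + service.
{Calder, Wirral}: R1→Calder 130, R2→Wirral 24, R3→Wirral 104, R4→Calder 16, R5→Wirral 54. Service 328; fixed 43; total 371.
{Ryde, Wirral, Sutton}: service 320 + fixed 56 = 376
{Ryde, Calder, Wirral}: R1→Ryde 130, R2→Wirral 24, R3→Ryde 88, R4→Calder 16, R5→Wirral 54. Service 312; fixed 66; total 378.
{Ryde, Calder, Wirral, Sutton, Kent}: service 299 + fixed 135 = 434
No other subset beats 371.

Open Calder and Wirral; minimum total cost 371.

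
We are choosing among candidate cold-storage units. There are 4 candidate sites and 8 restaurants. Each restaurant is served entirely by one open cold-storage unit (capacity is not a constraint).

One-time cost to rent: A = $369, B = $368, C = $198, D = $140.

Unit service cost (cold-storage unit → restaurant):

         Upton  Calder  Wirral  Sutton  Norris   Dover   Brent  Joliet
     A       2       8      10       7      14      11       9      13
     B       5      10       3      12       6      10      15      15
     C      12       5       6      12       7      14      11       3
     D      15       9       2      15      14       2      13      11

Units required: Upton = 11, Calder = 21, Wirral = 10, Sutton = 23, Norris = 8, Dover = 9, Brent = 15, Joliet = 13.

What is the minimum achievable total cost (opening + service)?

For any fixed open set, each restaurant goes to its cheapest open site; total = fixed + service.
{C, D}: Upton→C 12·11=132, Calder→C 5·21=105, Wirral→D 2·10=20, Sutton→C 12·23=276, Norris→C 7·8=56, Dover→D 2·9=18, Brent→C 11·15=165, Joliet→C 3·13=39. Service 811; fixed 338; total 1149.
{C}: Upton→C 12·11=132, Calder→C 5·21=105, Wirral→C 6·10=60, Sutton→C 12·23=276, Norris→C 7·8=56, Dover→C 14·9=126, Brent→C 11·15=165, Joliet→C 3·13=39. Service 959; fixed 198; total 1157.
{A, C}: Upton→A 2·11=22, Calder→C 5·21=105, Wirral→C 6·10=60, Sutton→A 7·23=161, Norris→C 7·8=56, Dover→A 11·9=99, Brent→A 9·15=135, Joliet→C 3·13=39. Service 677; fixed 567; total 1244.
{A, B, C, D}: service 548 + fixed 1075 = 1623
(All 15 nonempty subsets were checked; C and D is lowest.)

Minimum total cost: 1149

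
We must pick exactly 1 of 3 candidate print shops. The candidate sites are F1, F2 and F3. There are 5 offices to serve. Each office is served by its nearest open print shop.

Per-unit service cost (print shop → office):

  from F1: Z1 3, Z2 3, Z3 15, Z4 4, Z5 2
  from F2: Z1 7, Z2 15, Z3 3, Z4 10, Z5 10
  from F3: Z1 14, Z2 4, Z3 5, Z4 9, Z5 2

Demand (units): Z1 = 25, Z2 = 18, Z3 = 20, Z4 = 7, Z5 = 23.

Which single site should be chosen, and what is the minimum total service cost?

With exactly 1 open, each office uses its cheapest among the chosen.
{F1}: Z1→F1 3·25=75, Z2→F1 3·18=54, Z3→F1 15·20=300, Z4→F1 4·7=28, Z5→F1 2·23=46. Service cost 503.
{F3}: service cost 631
{F2}: service cost 805
Among all 3 size-1 choices, {F1} is lowest.

Choose F1 only; total service cost 503.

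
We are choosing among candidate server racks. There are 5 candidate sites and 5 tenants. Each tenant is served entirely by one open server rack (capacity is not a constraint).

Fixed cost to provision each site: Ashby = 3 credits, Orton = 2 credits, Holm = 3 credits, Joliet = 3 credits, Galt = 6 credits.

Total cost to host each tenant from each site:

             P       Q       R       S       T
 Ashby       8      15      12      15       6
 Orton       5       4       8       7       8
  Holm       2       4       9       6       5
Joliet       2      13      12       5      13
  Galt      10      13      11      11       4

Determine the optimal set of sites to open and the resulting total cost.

Open Holm only; minimum total cost 29.

For any fixed open set, each tenant goes to its cheapest open site; total = fixed + service.
{Holm}: P→Holm 2, Q→Holm 4, R→Holm 9, S→Holm 6, T→Holm 5. Service 26; fixed 3; total 29.
{Orton, Holm}: service 25 + fixed 5 = 30
{Holm, Joliet}: service 25 + fixed 6 = 31
{Ashby, Orton, Holm, Joliet, Galt}: P→Holm 2, Q→Orton 4, R→Orton 8, S→Joliet 5, T→Galt 4. Service 23; fixed 17; total 40.
No other subset beats 29.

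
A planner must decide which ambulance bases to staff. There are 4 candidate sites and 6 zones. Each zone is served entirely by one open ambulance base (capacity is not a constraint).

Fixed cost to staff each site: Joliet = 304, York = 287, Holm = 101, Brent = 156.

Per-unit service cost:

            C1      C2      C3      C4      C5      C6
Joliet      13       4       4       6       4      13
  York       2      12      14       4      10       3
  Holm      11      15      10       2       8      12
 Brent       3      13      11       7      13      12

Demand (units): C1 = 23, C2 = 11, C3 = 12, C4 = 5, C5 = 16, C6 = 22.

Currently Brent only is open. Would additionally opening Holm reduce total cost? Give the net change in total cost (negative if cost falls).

Current service cost with {Brent}: 851.
Adding Holm: each zone re-picks its cheapest; new service cost 734, saving 117.
Extra fixed cost: 101. Net change = 101 − 117 = -16.
(Totals: 1007 → 991.)

Yes — net change −16 (cost falls by 16).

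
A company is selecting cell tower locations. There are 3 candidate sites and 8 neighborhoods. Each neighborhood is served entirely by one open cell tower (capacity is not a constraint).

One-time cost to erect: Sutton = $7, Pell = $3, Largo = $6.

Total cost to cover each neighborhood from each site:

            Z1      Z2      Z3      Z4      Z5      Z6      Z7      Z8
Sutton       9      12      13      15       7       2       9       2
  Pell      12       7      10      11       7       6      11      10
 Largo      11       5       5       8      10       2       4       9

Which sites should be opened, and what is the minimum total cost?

Open Sutton and Largo; minimum total cost 55.

For any fixed open set, each neighborhood goes to its cheapest open site; total = fixed + service.
{Sutton, Largo}: Z1→Sutton 9, Z2→Largo 5, Z3→Largo 5, Z4→Largo 8, Z5→Sutton 7, Z6→Sutton 2, Z7→Largo 4, Z8→Sutton 2. Service 42; fixed 13; total 55.
{Sutton, Pell, Largo}: Z1→Sutton 9, Z2→Largo 5, Z3→Largo 5, Z4→Largo 8, Z5→Sutton 7, Z6→Sutton 2, Z7→Largo 4, Z8→Sutton 2. Service 42; fixed 16; total 58.
{Pell, Largo}: Z1→Largo 11, Z2→Largo 5, Z3→Largo 5, Z4→Largo 8, Z5→Pell 7, Z6→Largo 2, Z7→Largo 4, Z8→Largo 9. Service 51; fixed 9; total 60.
{Pell}: service 74 + fixed 3 = 77
No other subset beats 55.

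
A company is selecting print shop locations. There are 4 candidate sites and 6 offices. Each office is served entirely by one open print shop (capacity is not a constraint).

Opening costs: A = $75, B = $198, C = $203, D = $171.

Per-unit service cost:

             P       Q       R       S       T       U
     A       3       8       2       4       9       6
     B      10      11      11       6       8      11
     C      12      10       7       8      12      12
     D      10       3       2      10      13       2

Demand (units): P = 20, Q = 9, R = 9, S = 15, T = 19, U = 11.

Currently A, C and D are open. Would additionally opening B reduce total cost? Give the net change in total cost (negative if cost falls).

No — net change +179 (cost rises by 179).

Current service cost with {A, C, D}: 358.
Adding B: each office re-picks its cheapest; new service cost 339, saving 19.
Extra fixed cost: 198. Net change = 198 − 19 = 179.
(Totals: 807 → 986.)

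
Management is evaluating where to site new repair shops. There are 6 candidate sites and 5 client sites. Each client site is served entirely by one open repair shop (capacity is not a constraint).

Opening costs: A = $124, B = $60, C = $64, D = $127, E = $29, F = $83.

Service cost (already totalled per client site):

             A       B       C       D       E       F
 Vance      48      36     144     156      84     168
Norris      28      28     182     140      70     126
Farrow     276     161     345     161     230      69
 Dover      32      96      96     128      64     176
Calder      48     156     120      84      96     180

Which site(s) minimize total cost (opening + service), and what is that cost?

Open A and F; minimum total cost 432.

For any fixed open set, each client site goes to its cheapest open site; total = fixed + service.
{A, F}: Vance→A 48, Norris→A 28, Farrow→F 69, Dover→A 32, Calder→A 48. Service 225; fixed 207; total 432.
{A, E, F}: Vance→A 48, Norris→A 28, Farrow→F 69, Dover→A 32, Calder→A 48. Service 225; fixed 236; total 461.
{B, E, F}: Vance→B 36, Norris→B 28, Farrow→F 69, Dover→E 64, Calder→E 96. Service 293; fixed 172; total 465.
{A, B, C, D, E, F}: Vance→B 36, Norris→A 28, Farrow→F 69, Dover→A 32, Calder→A 48. Service 213; fixed 487; total 700.
No other subset beats 432.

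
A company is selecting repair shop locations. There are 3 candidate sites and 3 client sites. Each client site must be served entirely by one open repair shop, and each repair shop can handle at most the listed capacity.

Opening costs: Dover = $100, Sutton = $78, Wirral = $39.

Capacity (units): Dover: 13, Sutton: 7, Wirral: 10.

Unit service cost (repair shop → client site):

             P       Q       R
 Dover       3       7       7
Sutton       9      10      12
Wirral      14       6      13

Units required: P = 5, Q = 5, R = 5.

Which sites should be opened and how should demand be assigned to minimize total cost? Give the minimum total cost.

Open {Dover, Wirral}: P→Dover 3·5=15, Q→Wirral 6·5=30, R→Dover 7·5=35.
Loads: Dover carries 10/13, Wirral carries 5/10. Service 80; fixed 139; total 219.
Next best feasible plan costs 249.

Minimum total cost: 219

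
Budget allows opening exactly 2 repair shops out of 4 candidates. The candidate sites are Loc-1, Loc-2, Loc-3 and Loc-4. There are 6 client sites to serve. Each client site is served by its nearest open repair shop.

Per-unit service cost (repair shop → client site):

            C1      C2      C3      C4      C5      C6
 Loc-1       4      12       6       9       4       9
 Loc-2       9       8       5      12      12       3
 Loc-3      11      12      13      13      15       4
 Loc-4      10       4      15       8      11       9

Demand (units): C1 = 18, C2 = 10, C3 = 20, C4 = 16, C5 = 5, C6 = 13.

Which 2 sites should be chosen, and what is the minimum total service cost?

With exactly 2 open, each client site uses its cheapest among the chosen.
{Loc-1, Loc-2}: C1→Loc-1 4·18=72, C2→Loc-2 8·10=80, C3→Loc-2 5·20=100, C4→Loc-1 9·16=144, C5→Loc-1 4·5=20, C6→Loc-2 3·13=39. Service cost 455.
{Loc-1, Loc-4}: service cost 497
{Loc-2, Loc-4}: service cost 524
Among all 6 size-2 choices, {Loc-1, Loc-2} is lowest.

Choose Loc-1 and Loc-2; total service cost 455.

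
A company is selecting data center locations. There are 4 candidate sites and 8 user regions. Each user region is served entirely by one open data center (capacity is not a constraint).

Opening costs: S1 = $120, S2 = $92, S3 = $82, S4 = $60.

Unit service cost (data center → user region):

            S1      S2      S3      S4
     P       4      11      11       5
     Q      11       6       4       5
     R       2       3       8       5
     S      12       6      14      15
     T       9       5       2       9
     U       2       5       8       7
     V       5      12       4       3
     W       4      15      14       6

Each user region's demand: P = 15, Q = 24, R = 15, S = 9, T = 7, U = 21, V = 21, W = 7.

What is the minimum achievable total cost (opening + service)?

Minimum total cost: 664

For any fixed open set, each user region goes to its cheapest open site; total = fixed + service.
{S1, S3}: P→S1 4·15=60, Q→S3 4·24=96, R→S1 2·15=30, S→S1 12·9=108, T→S3 2·7=14, U→S1 2·21=42, V→S3 4·21=84, W→S1 4·7=28. Service 462; fixed 202; total 664.
{S2, S4}: service 539 + fixed 152 = 691
{S1, S4}: service 514 + fixed 180 = 694
{S1, S2, S3, S4}: service 387 + fixed 354 = 741
(All 15 nonempty subsets were checked; S1 and S3 is lowest.)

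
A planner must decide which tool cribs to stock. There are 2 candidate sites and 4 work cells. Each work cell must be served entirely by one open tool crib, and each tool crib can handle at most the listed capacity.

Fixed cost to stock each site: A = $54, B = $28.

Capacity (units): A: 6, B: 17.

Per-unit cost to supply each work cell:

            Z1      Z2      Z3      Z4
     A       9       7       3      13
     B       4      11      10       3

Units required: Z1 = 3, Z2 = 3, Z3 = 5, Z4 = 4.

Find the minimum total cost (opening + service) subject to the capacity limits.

Open {B}: Z1→B 4·3=12, Z2→B 11·3=33, Z3→B 10·5=50, Z4→B 3·4=12.
Loads: B carries 15/17. Service 107; fixed 28; total 135.
Next best feasible plan costs 154.

Minimum total cost: 135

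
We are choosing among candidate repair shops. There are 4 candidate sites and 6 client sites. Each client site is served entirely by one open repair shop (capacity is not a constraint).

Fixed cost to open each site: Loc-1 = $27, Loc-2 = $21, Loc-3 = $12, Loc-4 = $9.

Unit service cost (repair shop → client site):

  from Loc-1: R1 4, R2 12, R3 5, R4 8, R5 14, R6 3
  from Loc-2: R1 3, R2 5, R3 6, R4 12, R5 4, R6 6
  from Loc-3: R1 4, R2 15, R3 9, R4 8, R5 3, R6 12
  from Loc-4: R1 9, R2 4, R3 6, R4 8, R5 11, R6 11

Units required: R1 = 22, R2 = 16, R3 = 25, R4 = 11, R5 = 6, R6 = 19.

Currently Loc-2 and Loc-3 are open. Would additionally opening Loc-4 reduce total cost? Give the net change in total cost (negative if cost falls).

Current service cost with {Loc-2, Loc-3}: 516.
Adding Loc-4: each client site re-picks its cheapest; new service cost 500, saving 16.
Extra fixed cost: 9. Net change = 9 − 16 = -7.
(Totals: 549 → 542.)

Yes — net change −7 (cost falls by 7).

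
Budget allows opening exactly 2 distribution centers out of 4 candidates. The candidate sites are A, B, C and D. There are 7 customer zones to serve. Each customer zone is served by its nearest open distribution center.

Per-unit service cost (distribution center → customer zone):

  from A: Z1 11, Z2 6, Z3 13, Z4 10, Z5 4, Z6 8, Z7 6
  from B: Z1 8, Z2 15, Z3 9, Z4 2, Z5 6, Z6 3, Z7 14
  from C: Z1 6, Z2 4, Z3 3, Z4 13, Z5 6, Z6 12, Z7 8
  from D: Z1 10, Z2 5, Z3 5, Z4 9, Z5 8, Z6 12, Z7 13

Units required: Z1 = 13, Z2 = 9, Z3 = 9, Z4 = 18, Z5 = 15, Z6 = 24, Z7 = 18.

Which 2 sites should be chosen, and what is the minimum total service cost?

Choose B and C; total service cost 483.

With exactly 2 open, each customer zone uses its cheapest among the chosen.
{B, C}: Z1→C 6·13=78, Z2→C 4·9=36, Z3→C 3·9=27, Z4→B 2·18=36, Z5→B 6·15=90, Z6→B 3·24=72, Z7→C 8·18=144. Service cost 483.
{A, B}: service cost 515
{B, D}: service cost 626
Among all 6 size-2 choices, {B, C} is lowest.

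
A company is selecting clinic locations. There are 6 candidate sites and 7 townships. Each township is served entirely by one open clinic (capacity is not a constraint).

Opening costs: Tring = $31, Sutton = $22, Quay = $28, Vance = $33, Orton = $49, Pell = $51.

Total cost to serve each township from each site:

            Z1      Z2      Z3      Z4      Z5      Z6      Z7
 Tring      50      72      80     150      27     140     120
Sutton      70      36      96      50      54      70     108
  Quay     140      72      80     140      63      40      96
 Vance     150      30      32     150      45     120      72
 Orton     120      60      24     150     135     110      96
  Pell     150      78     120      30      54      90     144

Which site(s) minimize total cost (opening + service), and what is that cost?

For any fixed open set, each township goes to its cheapest open site; total = fixed + service.
{Tring, Sutton, Quay, Vance}: Z1→Tring 50, Z2→Vance 30, Z3→Vance 32, Z4→Sutton 50, Z5→Tring 27, Z6→Quay 40, Z7→Vance 72. Service 301; fixed 114; total 415.
{Tring, Sutton, Vance}: service 331 + fixed 86 = 417
{Sutton, Quay, Vance}: service 339 + fixed 83 = 422
{Tring, Sutton, Quay, Vance, Orton, Pell}: Z1→Tring 50, Z2→Vance 30, Z3→Orton 24, Z4→Pell 30, Z5→Tring 27, Z6→Quay 40, Z7→Vance 72. Service 273; fixed 214; total 487.
No other subset beats 415.

Open Tring, Sutton, Quay and Vance; minimum total cost 415.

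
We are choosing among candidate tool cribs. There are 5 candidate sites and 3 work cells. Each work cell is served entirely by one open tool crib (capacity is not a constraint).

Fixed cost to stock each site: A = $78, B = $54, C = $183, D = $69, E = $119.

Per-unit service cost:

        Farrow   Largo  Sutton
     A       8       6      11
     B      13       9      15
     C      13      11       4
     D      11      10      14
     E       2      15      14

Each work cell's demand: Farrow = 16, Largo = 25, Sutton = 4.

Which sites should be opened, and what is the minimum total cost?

For any fixed open set, each work cell goes to its cheapest open site; total = fixed + service.
{A}: Farrow→A 8·16=128, Largo→A 6·25=150, Sutton→A 11·4=44. Service 322; fixed 78; total 400.
{A, E}: service 226 + fixed 197 = 423
{A, B}: service 322 + fixed 132 = 454
{A, B, C, D, E}: service 198 + fixed 503 = 701
No other subset beats 400.

Open A only; minimum total cost 400.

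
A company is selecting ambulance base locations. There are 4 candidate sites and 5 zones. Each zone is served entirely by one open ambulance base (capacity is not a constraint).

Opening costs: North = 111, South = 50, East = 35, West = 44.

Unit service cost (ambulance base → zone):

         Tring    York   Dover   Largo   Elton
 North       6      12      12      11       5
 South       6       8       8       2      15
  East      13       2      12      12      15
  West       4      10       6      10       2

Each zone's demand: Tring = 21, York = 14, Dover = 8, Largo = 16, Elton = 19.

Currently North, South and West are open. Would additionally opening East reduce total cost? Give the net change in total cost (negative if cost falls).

Current service cost with {North, South, West}: 314.
Adding East: each zone re-picks its cheapest; new service cost 230, saving 84.
Extra fixed cost: 35. Net change = 35 − 84 = -49.
(Totals: 519 → 470.)

Yes — net change −49 (cost falls by 49).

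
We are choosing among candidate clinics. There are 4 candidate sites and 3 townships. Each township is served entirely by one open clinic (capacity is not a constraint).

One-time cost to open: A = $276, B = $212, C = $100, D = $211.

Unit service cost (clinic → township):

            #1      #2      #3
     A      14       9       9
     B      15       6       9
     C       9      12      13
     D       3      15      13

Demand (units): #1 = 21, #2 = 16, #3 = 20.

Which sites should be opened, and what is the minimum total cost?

Open C only; minimum total cost 741.

For any fixed open set, each township goes to its cheapest open site; total = fixed + service.
{C}: #1→C 9·21=189, #2→C 12·16=192, #3→C 13·20=260. Service 641; fixed 100; total 741.
{B, D}: service 339 + fixed 423 = 762
{D}: service 563 + fixed 211 = 774
{A, B, C, D}: #1→D 3·21=63, #2→B 6·16=96, #3→A 9·20=180. Service 339; fixed 799; total 1138.
No other subset beats 741.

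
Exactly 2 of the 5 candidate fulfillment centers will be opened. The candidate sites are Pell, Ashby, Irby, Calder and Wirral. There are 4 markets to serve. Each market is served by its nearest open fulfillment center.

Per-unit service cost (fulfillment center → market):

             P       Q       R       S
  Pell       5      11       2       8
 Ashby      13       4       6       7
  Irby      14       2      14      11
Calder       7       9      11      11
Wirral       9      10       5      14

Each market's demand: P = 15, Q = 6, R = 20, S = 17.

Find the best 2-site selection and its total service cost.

Choose Pell and Ashby; total service cost 258.

With exactly 2 open, each market uses its cheapest among the chosen.
{Pell, Ashby}: P→Pell 5·15=75, Q→Ashby 4·6=24, R→Pell 2·20=40, S→Ashby 7·17=119. Service cost 258.
{Pell, Irby}: service cost 263
{Pell, Calder}: service cost 305
Among all 10 size-2 choices, {Pell, Ashby} is lowest.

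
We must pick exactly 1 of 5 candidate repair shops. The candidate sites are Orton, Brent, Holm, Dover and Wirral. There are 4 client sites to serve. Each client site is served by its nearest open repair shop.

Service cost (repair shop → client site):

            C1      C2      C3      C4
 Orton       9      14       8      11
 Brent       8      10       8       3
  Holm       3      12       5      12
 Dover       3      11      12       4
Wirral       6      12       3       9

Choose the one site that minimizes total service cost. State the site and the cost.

With exactly 1 open, each client site uses its cheapest among the chosen.
{Brent}: C1→Brent 8, C2→Brent 10, C3→Brent 8, C4→Brent 3. Service cost 29.
{Dover}: service cost 30
{Wirral}: service cost 30
Among all 5 size-1 choices, {Brent} is lowest.

Choose Brent only; total service cost 29.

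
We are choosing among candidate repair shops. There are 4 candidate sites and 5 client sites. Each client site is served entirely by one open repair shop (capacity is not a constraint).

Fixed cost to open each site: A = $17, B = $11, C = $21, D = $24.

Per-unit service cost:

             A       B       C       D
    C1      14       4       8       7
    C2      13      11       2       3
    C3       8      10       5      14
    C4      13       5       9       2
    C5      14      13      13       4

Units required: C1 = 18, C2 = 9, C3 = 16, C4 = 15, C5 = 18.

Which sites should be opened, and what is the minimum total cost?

Open B, C and D; minimum total cost 328.

For any fixed open set, each client site goes to its cheapest open site; total = fixed + service.
{B, C, D}: C1→B 4·18=72, C2→C 2·9=18, C3→C 5·16=80, C4→D 2·15=30, C5→D 4·18=72. Service 272; fixed 56; total 328.
{A, B, C, D}: service 272 + fixed 73 = 345
{C, D}: service 326 + fixed 45 = 371
{B}: service 640 + fixed 11 = 651
No other subset beats 328.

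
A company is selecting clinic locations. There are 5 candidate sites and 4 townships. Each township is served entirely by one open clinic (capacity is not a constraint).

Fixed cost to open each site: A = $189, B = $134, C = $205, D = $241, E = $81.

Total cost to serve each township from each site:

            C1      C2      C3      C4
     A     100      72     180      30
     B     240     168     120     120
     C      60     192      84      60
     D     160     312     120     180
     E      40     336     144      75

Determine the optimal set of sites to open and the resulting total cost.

Open A and E; minimum total cost 556.

For any fixed open set, each township goes to its cheapest open site; total = fixed + service.
{A, E}: C1→E 40, C2→A 72, C3→E 144, C4→A 30. Service 286; fixed 270; total 556.
{A}: service 382 + fixed 189 = 571
{C}: C1→C 60, C2→C 192, C3→C 84, C4→C 60. Service 396; fixed 205; total 601.
{A, B, C, D, E}: C1→E 40, C2→A 72, C3→C 84, C4→A 30. Service 226; fixed 850; total 1076.
No other subset beats 556.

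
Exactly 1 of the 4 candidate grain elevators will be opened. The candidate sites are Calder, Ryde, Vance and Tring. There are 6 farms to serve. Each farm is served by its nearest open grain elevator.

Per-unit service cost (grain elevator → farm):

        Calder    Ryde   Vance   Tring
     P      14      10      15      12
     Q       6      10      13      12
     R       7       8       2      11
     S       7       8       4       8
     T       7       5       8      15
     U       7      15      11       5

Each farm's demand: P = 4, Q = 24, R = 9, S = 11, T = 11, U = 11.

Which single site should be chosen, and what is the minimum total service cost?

Choose Calder only; total service cost 494.

With exactly 1 open, each farm uses its cheapest among the chosen.
{Calder}: P→Calder 14·4=56, Q→Calder 6·24=144, R→Calder 7·9=63, S→Calder 7·11=77, T→Calder 7·11=77, U→Calder 7·11=77. Service cost 494.
{Vance}: service cost 643
{Ryde}: service cost 660
Among all 4 size-1 choices, {Calder} is lowest.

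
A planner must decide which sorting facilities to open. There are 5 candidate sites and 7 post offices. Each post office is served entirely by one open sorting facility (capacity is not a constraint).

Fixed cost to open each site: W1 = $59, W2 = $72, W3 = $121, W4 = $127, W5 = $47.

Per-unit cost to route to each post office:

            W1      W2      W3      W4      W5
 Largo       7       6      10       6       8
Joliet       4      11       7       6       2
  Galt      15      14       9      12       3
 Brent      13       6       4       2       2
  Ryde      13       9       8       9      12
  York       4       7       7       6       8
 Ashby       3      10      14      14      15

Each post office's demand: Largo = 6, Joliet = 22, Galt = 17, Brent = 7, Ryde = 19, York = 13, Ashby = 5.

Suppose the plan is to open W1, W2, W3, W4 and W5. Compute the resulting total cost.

Each post office is assigned to its cheapest site among the open ones.
{W1, W2, W3, W4, W5}: Largo→W2 6·6=36, Joliet→W5 2·22=44, Galt→W5 3·17=51, Brent→W4 2·7=14, Ryde→W3 8·19=152, York→W1 4·13=52, Ashby→W1 3·5=15. Service 364; fixed 426; total 790.

Total cost: 790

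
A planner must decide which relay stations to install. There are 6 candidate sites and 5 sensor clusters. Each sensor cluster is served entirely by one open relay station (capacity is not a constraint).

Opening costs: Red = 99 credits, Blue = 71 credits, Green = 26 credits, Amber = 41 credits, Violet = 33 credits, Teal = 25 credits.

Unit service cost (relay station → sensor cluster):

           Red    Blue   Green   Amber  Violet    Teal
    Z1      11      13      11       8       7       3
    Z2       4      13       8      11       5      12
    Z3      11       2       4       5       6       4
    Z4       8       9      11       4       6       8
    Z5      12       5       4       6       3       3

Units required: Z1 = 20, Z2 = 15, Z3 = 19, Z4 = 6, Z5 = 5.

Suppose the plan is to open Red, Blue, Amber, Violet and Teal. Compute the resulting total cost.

Total cost: 466

Each sensor cluster is assigned to its cheapest site among the open ones.
{Red, Blue, Amber, Violet, Teal}: Z1→Teal 3·20=60, Z2→Red 4·15=60, Z3→Blue 2·19=38, Z4→Amber 4·6=24, Z5→Violet 3·5=15. Service 197; fixed 269; total 466.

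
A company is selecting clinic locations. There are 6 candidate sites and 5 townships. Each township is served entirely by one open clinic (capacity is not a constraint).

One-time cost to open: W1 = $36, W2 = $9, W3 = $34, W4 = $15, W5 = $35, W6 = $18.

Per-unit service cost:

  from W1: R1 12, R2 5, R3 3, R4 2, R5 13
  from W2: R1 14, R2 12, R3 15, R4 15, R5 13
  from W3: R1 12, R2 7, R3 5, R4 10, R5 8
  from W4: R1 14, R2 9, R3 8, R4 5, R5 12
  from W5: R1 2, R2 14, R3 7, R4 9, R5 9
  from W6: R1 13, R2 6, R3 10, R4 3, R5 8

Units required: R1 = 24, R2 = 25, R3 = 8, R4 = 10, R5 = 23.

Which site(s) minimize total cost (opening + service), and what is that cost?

Open W1, W5 and W6; minimum total cost 490.

For any fixed open set, each township goes to its cheapest open site; total = fixed + service.
{W1, W5, W6}: R1→W5 2·24=48, R2→W1 5·25=125, R3→W1 3·8=24, R4→W1 2·10=20, R5→W6 8·23=184. Service 401; fixed 89; total 490.
{W1, W5}: service 424 + fixed 71 = 495
{W1, W2, W5, W6}: R1→W5 2·24=48, R2→W1 5·25=125, R3→W1 3·8=24, R4→W1 2·10=20, R5→W6 8·23=184. Service 401; fixed 98; total 499.
{W1, W2, W3, W4, W5, W6}: service 401 + fixed 147 = 548
No other subset beats 490.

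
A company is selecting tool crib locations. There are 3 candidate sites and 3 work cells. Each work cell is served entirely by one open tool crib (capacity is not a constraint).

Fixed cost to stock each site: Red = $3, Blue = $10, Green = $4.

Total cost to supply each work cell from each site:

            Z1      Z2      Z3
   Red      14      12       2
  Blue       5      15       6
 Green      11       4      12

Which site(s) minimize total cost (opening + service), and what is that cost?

For any fixed open set, each work cell goes to its cheapest open site; total = fixed + service.
{Red, Green}: Z1→Green 11, Z2→Green 4, Z3→Red 2. Service 17; fixed 7; total 24.
{Red, Blue, Green}: service 11 + fixed 17 = 28
{Blue, Green}: service 15 + fixed 14 = 29
{Red}: service 28 + fixed 3 = 31
No other subset beats 24.

Open Red and Green; minimum total cost 24.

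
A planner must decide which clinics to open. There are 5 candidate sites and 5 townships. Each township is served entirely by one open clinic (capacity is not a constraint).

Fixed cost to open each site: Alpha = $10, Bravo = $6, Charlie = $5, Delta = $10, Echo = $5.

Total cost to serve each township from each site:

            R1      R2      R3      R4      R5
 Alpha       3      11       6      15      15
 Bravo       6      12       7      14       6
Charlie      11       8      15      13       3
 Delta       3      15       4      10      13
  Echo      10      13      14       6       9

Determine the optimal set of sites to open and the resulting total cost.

For any fixed open set, each township goes to its cheapest open site; total = fixed + service.
{Charlie, Delta}: R1→Delta 3, R2→Charlie 8, R3→Delta 4, R4→Delta 10, R5→Charlie 3. Service 28; fixed 15; total 43.
{Charlie, Delta, Echo}: R1→Delta 3, R2→Charlie 8, R3→Delta 4, R4→Echo 6, R5→Charlie 3. Service 24; fixed 20; total 44.
{Alpha, Charlie, Echo}: service 26 + fixed 20 = 46
{Alpha, Bravo, Charlie, Delta, Echo}: R1→Alpha 3, R2→Charlie 8, R3→Delta 4, R4→Echo 6, R5→Charlie 3. Service 24; fixed 36; total 60.
No other subset beats 43.

Open Charlie and Delta; minimum total cost 43.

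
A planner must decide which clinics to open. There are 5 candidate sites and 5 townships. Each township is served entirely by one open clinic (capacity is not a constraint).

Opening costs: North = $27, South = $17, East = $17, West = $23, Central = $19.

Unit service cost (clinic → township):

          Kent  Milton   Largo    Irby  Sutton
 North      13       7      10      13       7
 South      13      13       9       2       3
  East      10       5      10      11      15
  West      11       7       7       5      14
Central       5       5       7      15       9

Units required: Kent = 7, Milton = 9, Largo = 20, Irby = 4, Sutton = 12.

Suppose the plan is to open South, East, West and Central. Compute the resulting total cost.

Total cost: 340

Each township is assigned to its cheapest site among the open ones.
{South, East, West, Central}: Kent→Central 5·7=35, Milton→East 5·9=45, Largo→West 7·20=140, Irby→South 2·4=8, Sutton→South 3·12=36. Service 264; fixed 76; total 340.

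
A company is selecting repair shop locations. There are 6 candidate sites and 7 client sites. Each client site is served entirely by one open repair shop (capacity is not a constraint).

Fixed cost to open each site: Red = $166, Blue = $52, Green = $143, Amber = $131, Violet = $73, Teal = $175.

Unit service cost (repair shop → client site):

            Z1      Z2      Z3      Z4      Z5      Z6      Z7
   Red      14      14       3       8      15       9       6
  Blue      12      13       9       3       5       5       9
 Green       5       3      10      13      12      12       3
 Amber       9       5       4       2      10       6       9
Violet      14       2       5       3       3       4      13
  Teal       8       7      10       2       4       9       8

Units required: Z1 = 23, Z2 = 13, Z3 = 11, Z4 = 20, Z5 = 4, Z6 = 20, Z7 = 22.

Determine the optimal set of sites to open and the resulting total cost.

For any fixed open set, each client site goes to its cheapest open site; total = fixed + service.
{Green, Violet}: Z1→Green 5·23=115, Z2→Violet 2·13=26, Z3→Violet 5·11=55, Z4→Violet 3·20=60, Z5→Violet 3·4=12, Z6→Violet 4·20=80, Z7→Green 3·22=66. Service 414; fixed 216; total 630.
{Blue, Green, Violet}: Z1→Green 5·23=115, Z2→Violet 2·13=26, Z3→Violet 5·11=55, Z4→Blue 3·20=60, Z5→Violet 3·4=12, Z6→Violet 4·20=80, Z7→Green 3·22=66. Service 414; fixed 268; total 682.
{Blue, Green}: Z1→Green 5·23=115, Z2→Green 3·13=39, Z3→Blue 9·11=99, Z4→Blue 3·20=60, Z5→Blue 5·4=20, Z6→Blue 5·20=100, Z7→Green 3·22=66. Service 499; fixed 195; total 694.
{Red, Blue, Green, Amber, Violet, Teal}: Z1→Green 5·23=115, Z2→Violet 2·13=26, Z3→Red 3·11=33, Z4→Amber 2·20=40, Z5→Violet 3·4=12, Z6→Violet 4·20=80, Z7→Green 3·22=66. Service 372; fixed 740; total 1112.
No other subset beats 630.

Open Green and Violet; minimum total cost 630.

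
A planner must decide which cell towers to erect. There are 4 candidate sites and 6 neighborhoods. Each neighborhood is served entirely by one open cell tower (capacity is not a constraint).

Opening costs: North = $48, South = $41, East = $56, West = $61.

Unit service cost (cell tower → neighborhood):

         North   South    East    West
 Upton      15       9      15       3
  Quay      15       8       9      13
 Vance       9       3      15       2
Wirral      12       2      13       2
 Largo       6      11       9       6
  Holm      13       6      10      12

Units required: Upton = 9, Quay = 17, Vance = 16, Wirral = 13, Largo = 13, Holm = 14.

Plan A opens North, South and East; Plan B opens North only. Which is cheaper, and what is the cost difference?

Plan A is cheaper by 400.

Plan A: {North, South, East}: Upton→South 9·9=81, Quay→South 8·17=136, Vance→South 3·16=48, Wirral→South 2·13=26, Largo→North 6·13=78, Holm→South 6·14=84. Service 453; fixed 145; total 598.
Plan B: {North}: Upton→North 15·9=135, Quay→North 15·17=255, Vance→North 9·16=144, Wirral→North 12·13=156, Largo→North 6·13=78, Holm→North 13·14=182. Service 950; fixed 48; total 998.
Difference: |598 − 998| = 400.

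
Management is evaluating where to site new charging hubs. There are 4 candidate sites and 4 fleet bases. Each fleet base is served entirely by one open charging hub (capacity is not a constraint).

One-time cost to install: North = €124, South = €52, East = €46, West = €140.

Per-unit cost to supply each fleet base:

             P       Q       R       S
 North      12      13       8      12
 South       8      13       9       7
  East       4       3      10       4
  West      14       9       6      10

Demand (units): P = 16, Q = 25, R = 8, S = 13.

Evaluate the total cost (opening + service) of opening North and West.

Each fleet base is assigned to its cheapest site among the open ones.
{North, West}: P→North 12·16=192, Q→West 9·25=225, R→West 6·8=48, S→West 10·13=130. Service 595; fixed 264; total 859.

Total cost: 859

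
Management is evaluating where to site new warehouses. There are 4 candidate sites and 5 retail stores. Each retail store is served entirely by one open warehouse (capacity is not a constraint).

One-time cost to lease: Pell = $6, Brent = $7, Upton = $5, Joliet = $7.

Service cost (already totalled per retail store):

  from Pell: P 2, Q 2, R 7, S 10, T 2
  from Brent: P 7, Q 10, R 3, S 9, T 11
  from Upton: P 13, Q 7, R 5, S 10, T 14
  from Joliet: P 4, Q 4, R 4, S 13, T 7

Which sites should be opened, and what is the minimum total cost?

Open Pell only; minimum total cost 29.

For any fixed open set, each retail store goes to its cheapest open site; total = fixed + service.
{Pell}: P→Pell 2, Q→Pell 2, R→Pell 7, S→Pell 10, T→Pell 2. Service 23; fixed 6; total 29.
{Pell, Brent}: P→Pell 2, Q→Pell 2, R→Brent 3, S→Brent 9, T→Pell 2. Service 18; fixed 13; total 31.
{Pell, Upton}: P→Pell 2, Q→Pell 2, R→Upton 5, S→Pell 10, T→Pell 2. Service 21; fixed 11; total 32.
{Pell, Brent, Upton, Joliet}: P→Pell 2, Q→Pell 2, R→Brent 3, S→Brent 9, T→Pell 2. Service 18; fixed 25; total 43.
No other subset beats 29.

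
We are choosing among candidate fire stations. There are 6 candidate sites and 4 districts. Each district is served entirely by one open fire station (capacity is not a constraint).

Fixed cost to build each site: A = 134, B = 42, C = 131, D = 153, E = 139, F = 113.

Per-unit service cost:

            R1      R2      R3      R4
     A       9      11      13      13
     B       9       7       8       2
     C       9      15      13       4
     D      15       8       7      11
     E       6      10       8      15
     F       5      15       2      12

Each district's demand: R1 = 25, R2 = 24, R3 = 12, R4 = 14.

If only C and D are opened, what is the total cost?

Total cost: 841

Each district is assigned to its cheapest site among the open ones.
{C, D}: R1→C 9·25=225, R2→D 8·24=192, R3→D 7·12=84, R4→C 4·14=56. Service 557; fixed 284; total 841.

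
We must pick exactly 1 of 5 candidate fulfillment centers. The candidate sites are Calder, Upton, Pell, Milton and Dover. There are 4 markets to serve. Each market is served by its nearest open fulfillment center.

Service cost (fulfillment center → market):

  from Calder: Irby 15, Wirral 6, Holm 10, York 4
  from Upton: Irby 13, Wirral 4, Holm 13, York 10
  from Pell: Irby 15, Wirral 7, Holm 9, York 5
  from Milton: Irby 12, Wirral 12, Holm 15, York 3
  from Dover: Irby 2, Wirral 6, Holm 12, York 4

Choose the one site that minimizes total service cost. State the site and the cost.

Choose Dover only; total service cost 24.

With exactly 1 open, each market uses its cheapest among the chosen.
{Dover}: Irby→Dover 2, Wirral→Dover 6, Holm→Dover 12, York→Dover 4. Service cost 24.
{Calder}: service cost 35
{Pell}: service cost 36
Among all 5 size-1 choices, {Dover} is lowest.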